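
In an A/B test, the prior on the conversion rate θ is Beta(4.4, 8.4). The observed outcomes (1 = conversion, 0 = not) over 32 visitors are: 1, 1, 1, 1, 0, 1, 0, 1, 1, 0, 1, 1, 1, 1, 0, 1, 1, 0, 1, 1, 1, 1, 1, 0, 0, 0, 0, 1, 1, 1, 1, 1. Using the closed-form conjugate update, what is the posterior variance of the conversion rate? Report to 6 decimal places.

0.005187

The Beta prior is conjugate to a Binomial/Bernoulli likelihood; the update adds successes to α and failures to β.
Posterior: Beta(α+k, β+n−k) = Beta(4.4+23, 8.4+9) = Beta(27.4, 17.4).
Var = αβ/((α+β)²(α+β+1)) = 27.4·17.4/(44.8²·45.8) = 0.005187.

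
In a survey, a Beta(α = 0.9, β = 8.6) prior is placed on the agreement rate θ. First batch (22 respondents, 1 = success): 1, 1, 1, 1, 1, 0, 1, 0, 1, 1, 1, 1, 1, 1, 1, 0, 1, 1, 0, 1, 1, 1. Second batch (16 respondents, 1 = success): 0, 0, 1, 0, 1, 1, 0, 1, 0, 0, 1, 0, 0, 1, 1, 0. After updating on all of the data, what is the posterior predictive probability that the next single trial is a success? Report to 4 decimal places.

0.5453

The Beta prior is conjugate to a Binomial/Bernoulli likelihood; the update adds successes to α and failures to β.
After batch 1: Beta(0.9+18, 8.6+4) = Beta(18.9, 12.6).
After batch 2: Beta(18.9+7, 12.6+9) = Beta(25.9, 21.6).
For a single future Bernoulli trial, P(success | data) = α/(α+β) = 0.5453.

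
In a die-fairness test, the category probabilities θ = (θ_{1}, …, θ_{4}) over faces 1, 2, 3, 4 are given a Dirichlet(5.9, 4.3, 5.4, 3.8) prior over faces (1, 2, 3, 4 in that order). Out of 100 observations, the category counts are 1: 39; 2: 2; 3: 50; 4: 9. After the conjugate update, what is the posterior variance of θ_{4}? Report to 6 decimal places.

The Dirichlet prior is conjugate to the Multinomial likelihood: each posterior αⱼ = prior αⱼ + observed count nⱼ.
Posterior concentration: (44.9, 6.3, 55.4, 12.8), total = 119.4.
Var[θ_j] = α_j(Σα−α_j)/((Σα)²(Σα+1)) = 12.8·106.6/(119.4²·120.4) = 0.000795.

0.000795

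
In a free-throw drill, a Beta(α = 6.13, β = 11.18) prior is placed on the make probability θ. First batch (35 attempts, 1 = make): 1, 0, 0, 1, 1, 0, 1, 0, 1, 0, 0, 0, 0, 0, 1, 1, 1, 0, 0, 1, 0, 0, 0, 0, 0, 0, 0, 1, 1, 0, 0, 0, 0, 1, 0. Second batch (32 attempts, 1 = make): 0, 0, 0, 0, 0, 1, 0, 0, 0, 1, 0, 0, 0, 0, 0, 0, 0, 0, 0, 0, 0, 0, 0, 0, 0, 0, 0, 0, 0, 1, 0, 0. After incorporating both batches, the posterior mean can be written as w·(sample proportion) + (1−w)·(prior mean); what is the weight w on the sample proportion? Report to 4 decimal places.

The Beta prior is conjugate to a Binomial/Bernoulli likelihood; the update adds successes to α and failures to β.
Total number of attempts: n = 35 + 32 = 67.
Posterior mean = (α₀+k)/(α₀+β₀+n) = [n/(α₀+β₀+n)]·(k/n) + [(α₀+β₀)/(α₀+β₀+n)]·α₀/(α₀+β₀), so only n and the prior enter the weight.
The weight on the data is w = n/(α₀+β₀+n) = 67/(6.13+11.18+67) = 67/84.31 = 0.7947.

0.7947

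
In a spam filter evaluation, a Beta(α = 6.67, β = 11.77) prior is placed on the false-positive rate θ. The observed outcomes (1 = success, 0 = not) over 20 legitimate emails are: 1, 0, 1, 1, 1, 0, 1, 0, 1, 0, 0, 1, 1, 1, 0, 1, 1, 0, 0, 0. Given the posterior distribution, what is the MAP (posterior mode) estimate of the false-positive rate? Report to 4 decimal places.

The Beta prior is conjugate to a Binomial/Bernoulli likelihood; the update adds successes to α and failures to β.
Posterior: Beta(α+k, β+n−k) = Beta(6.67+11, 11.77+9) = Beta(17.67, 20.77).
Mode of Beta(a,b) for a,b>1 is (a−1)/(a+b−2) = 16.67/36.44 = 0.4575.

0.4575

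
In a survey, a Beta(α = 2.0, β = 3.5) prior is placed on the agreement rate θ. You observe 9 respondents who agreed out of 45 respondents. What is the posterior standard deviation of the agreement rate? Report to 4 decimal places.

0.0575

The Beta prior is conjugate to a Binomial/Bernoulli likelihood; the update adds successes to α and failures to β.
Posterior: Beta(α+k, β+n−k) = Beta(2.0+9, 3.5+36) = Beta(11.0, 39.5).
Var = αβ/((α+β)²(α+β+1)) = 11.0·39.5/(50.5²·51.5) = 0.00330826; SD = √0.00330826 = 0.0575.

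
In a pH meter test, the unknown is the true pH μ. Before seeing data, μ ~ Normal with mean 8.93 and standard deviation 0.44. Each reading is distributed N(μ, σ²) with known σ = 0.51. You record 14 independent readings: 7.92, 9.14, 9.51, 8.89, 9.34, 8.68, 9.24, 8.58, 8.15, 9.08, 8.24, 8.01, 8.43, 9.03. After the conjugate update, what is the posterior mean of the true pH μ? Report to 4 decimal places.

For Normal data with known variance σ², a Normal(μ₀, σ₀²) prior on μ is conjugate. Posterior precision = 1/σ₀² + n/σ²; posterior mean is the precision-weighted average of μ₀ and x̄.
Σxᵢ = 7.92 + 9.14 + 9.51 + 8.89 + 9.34 + 8.68 + 9.24 + 8.58 + 8.15 + 9.08 + 8.24 + 8.01 + 8.43 + 9.03 = 122.24, so n·x̄ = 122.24.
σ₀² = 0.44² = 0.1936, σ² = 0.51² = 0.2601; σ² + n·σ₀² = 0.2601 + 14·0.1936 = 2.9705.
Posterior mean = (μ₀/σ₀² + n·x̄/σ²)/(1/σ₀² + n/σ²) = (σ²·μ₀ + σ₀²·n·x̄)/(σ² + n·σ₀²) = (0.2601·8.93 + 0.1936·122.24)/2.9705 = 25.988357/2.9705 = 8.7488.

8.7488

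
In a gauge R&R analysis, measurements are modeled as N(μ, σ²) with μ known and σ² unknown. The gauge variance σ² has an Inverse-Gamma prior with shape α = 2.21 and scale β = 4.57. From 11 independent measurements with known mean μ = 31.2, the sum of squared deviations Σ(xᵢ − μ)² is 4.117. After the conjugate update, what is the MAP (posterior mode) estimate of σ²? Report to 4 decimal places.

0.7610

With known mean μ and an Inverse-Gamma(α, β) prior on σ², the Normal likelihood is conjugate: posterior is Inv-Gamma(α + n/2, β + Σ(xᵢ−μ)²/2).
Posterior: Inv-Gamma(2.21 + 11/2, 4.57 + 4.117/2) = Inv-Gamma(7.71, 6.6285).
Mode = β/(α+1) = 6.6285/8.71 = 0.7610.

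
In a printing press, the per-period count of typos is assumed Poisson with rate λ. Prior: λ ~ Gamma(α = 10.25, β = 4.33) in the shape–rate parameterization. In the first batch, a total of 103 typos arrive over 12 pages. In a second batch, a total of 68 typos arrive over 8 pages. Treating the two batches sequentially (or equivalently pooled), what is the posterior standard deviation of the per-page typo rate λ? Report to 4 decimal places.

0.5533

With a Gamma(shape α, rate β) prior, the Poisson likelihood is conjugate: the posterior is Gamma(α + ΣXᵢ, β + n).
After batch 1: Gamma(α+S, β+n) = Gamma(10.25+103, 4.33+12) = Gamma(113.25, 16.33).
After batch 2: Gamma(α+S, β+n) = Gamma(113.25+68, 16.33+8) = Gamma(181.25, 24.33).
SD = √α/β = √181.25/24.33 = 0.5533.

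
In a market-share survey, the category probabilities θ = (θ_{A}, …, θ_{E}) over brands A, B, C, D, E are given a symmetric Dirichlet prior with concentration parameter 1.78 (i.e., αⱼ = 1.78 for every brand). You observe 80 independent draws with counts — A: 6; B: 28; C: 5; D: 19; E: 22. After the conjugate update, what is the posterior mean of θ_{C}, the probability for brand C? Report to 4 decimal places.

The Dirichlet prior is conjugate to the Multinomial likelihood: each posterior αⱼ = prior αⱼ + observed count nⱼ.
Posterior concentration: (7.78, 29.78, 6.78, 20.78, 23.78), total = 88.90.
E[θ_{C}|data] = α_{C}/Σα = 6.78/88.90 = 0.0763.

0.0763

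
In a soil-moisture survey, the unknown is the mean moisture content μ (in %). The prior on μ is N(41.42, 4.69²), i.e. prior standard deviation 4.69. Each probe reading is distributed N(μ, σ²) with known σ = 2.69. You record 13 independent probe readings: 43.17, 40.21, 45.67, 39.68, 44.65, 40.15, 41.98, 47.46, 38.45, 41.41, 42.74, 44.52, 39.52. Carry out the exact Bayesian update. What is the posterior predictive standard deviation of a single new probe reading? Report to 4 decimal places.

2.7891

For Normal data with known variance σ², a Normal(μ₀, σ₀²) prior on μ is conjugate. Posterior precision = 1/σ₀² + n/σ²; posterior mean is the precision-weighted average of μ₀ and x̄.
σ₀² = 4.69² = 21.9961, σ² = 2.69² = 7.2361; σ² + n·σ₀² = 7.2361 + 13·21.9961 = 293.1854.
Posterior precision = 1/σ₀² + n/σ² = 1/21.9961 + 13/7.2361 = (σ² + n·σ₀²)/(σ₀²σ²) = 293.1854/(21.9961·7.2361); posterior variance σₙ² = σ₀²σ²/(σ² + n·σ₀²) = 21.9961·7.2361/293.1854 = 0.542885.
Predictive variance for one new observation = σₙ² + σ² = 21.9961·7.2361/293.1854 + 7.2361 = σ²·(σ₀² + 293.1854)/293.1854 = 7.2361·315.1815/293.1854 = 7.778985; SD = √(7.2361·315.1815/293.1854) = 2.7891.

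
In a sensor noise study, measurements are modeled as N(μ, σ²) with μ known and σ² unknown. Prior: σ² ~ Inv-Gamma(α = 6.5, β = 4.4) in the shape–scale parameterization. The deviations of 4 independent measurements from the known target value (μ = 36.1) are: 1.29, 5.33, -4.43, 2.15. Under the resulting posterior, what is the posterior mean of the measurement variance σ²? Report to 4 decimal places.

4.2080

With known mean μ and an Inverse-Gamma(α, β) prior on σ², the Normal likelihood is conjugate: posterior is Inv-Gamma(α + n/2, β + Σ(xᵢ−μ)²/2).
Σ(xᵢ−μ)² = (1.29)² + (5.33)² + (-4.43)² + (2.15)² = 54.3204.
Posterior: Inv-Gamma(6.5 + 4/2, 4.4 + 54.3204/2) = Inv-Gamma(8.50, 31.56020).
E[σ²|data] = β/(α−1) = 31.56020/7.50 = 4.2080.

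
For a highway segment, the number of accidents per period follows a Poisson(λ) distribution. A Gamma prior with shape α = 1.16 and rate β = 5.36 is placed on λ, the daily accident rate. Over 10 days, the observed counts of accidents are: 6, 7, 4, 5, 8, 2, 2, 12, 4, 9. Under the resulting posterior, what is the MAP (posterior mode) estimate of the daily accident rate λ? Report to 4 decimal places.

3.8516

With a Gamma(shape α, rate β) prior, the Poisson likelihood is conjugate: the posterior is Gamma(α + ΣXᵢ, β + n).
Sum of counts S = 59 over n = 10 days.
Posterior: Gamma(α+S, β+n) = Gamma(1.16+59, 5.36+10) = Gamma(60.16, 15.36).
Mode of Gamma(α,β) for α≥1 is (α−1)/β = 59.16/15.36 = 3.8516.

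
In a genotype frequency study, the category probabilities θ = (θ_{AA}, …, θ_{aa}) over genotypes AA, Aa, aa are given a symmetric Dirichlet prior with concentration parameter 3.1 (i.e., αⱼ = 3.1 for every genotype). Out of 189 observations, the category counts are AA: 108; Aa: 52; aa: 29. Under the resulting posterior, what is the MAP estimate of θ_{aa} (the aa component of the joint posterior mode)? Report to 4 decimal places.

The Dirichlet prior is conjugate to the Multinomial likelihood: each posterior αⱼ = prior αⱼ + observed count nⱼ.
Posterior concentration: (111.1, 55.1, 32.1), total = 198.3.
Joint mode component: (α_{aa}−1)/(Σα−K) = 31.1/195.3 = 0.1592.

0.1592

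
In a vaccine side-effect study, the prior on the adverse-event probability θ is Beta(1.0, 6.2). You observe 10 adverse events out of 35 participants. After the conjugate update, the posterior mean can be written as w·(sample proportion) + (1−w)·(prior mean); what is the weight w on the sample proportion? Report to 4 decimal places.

0.8294

The Beta prior is conjugate to a Binomial/Bernoulli likelihood; the update adds successes to α and failures to β.
Posterior mean = (α₀+k)/(α₀+β₀+n) = [n/(α₀+β₀+n)]·(k/n) + [(α₀+β₀)/(α₀+β₀+n)]·α₀/(α₀+β₀), so only n and the prior enter the weight.
The weight on the data is w = n/(α₀+β₀+n) = 35/(1.0+6.2+35) = 35/42.2 = 0.8294.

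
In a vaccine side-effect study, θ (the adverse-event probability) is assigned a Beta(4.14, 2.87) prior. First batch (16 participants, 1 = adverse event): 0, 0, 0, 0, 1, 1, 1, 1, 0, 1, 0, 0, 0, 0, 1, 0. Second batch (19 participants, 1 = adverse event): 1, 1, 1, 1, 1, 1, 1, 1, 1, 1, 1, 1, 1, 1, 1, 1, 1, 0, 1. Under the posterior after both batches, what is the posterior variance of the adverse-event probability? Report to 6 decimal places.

0.005142

The Beta prior is conjugate to a Binomial/Bernoulli likelihood; the update adds successes to α and failures to β.
After batch 1: Beta(4.14+6, 2.87+10) = Beta(10.14, 12.87).
After batch 2: Beta(10.14+18, 12.87+1) = Beta(28.14, 13.87).
Var = αβ/((α+β)²(α+β+1)) = 28.14·13.87/(42.01²·43.01) = 0.005142.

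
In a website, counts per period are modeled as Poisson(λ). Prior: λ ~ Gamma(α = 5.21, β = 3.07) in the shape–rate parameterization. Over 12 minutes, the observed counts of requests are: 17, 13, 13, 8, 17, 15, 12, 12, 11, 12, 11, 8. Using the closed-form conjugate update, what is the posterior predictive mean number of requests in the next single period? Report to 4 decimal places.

10.2329

With a Gamma(shape α, rate β) prior, the Poisson likelihood is conjugate: the posterior is Gamma(α + ΣXᵢ, β + n).
Sum of counts S = 149 over n = 12 minutes.
Posterior: Gamma(α+S, β+n) = Gamma(5.21+149, 3.07+12) = Gamma(154.21, 15.07).
The predictive distribution for one future period is NegBinom with mean α/β = 10.2329.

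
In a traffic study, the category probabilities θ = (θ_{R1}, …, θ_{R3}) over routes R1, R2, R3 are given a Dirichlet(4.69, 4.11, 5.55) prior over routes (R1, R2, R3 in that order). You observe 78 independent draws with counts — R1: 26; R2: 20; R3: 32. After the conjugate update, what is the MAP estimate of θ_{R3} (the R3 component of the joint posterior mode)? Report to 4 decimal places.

0.4091

The Dirichlet prior is conjugate to the Multinomial likelihood: each posterior αⱼ = prior αⱼ + observed count nⱼ.
Posterior concentration: (30.69, 24.11, 37.55), total = 92.35.
Joint mode component: (α_{R3}−1)/(Σα−K) = 36.55/89.35 = 0.4091.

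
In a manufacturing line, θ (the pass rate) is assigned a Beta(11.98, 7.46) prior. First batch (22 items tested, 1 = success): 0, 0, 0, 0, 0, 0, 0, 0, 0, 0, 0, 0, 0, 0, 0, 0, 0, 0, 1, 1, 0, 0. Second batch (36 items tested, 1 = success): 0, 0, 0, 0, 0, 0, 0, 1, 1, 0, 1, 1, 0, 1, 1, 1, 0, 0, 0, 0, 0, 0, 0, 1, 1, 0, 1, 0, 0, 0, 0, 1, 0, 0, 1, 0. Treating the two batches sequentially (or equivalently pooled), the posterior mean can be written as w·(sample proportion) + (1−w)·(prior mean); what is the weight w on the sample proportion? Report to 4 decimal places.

The Beta prior is conjugate to a Binomial/Bernoulli likelihood; the update adds successes to α and failures to β.
Total number of items tested: n = 22 + 36 = 58.
Posterior mean = (α₀+k)/(α₀+β₀+n) = [n/(α₀+β₀+n)]·(k/n) + [(α₀+β₀)/(α₀+β₀+n)]·α₀/(α₀+β₀), so only n and the prior enter the weight.
The weight on the data is w = n/(α₀+β₀+n) = 58/(11.98+7.46+58) = 58/77.44 = 0.7490.

0.7490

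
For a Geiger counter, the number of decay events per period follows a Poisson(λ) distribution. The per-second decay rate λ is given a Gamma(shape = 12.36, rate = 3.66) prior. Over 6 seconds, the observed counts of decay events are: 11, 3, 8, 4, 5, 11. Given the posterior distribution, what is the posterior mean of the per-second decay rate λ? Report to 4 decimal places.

5.6273

With a Gamma(shape α, rate β) prior, the Poisson likelihood is conjugate: the posterior is Gamma(α + ΣXᵢ, β + n).
Sum of counts S = 42 over n = 6 seconds.
Posterior: Gamma(α+S, β+n) = Gamma(12.36+42, 3.66+6) = Gamma(54.36, 9.66).
Posterior mean = α/β = 54.36/9.66 = 5.6273.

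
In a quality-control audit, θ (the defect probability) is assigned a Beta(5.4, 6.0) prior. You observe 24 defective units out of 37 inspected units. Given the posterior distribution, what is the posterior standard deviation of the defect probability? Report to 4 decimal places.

0.0695

The Beta prior is conjugate to a Binomial/Bernoulli likelihood; the update adds successes to α and failures to β.
Posterior: Beta(α+k, β+n−k) = Beta(5.4+24, 6.0+13) = Beta(29.4, 19.0).
Var = αβ/((α+β)²(α+β+1)) = 29.4·19.0/(48.4²·49.4) = 0.00482707; SD = √0.00482707 = 0.0695.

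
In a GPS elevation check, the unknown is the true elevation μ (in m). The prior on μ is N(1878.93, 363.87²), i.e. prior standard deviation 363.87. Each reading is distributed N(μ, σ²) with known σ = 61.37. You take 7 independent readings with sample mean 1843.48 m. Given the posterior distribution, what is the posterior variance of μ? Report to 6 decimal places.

535.861975

For Normal data with known variance σ², a Normal(μ₀, σ₀²) prior on μ is conjugate. Posterior precision = 1/σ₀² + n/σ²; posterior mean is the precision-weighted average of μ₀ and x̄.
σ₀² = 363.87² = 132401.3769, σ² = 61.37² = 3766.2769; σ² + n·σ₀² = 3766.2769 + 7·132401.3769 = 930575.9152.
Posterior precision = 1/σ₀² + n/σ² = 1/132401.3769 + 7/3766.2769 = (σ² + n·σ₀²)/(σ₀²σ²) = 930575.9152/(132401.3769·3766.2769); posterior variance σₙ² = σ₀²σ²/(σ² + n·σ₀²) = 132401.3769·3766.2769/930575.9152 = 535.861975.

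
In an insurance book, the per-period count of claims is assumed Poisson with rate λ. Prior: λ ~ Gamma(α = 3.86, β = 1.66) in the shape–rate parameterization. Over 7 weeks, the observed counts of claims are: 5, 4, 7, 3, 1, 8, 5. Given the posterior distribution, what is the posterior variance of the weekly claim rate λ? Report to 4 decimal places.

With a Gamma(shape α, rate β) prior, the Poisson likelihood is conjugate: the posterior is Gamma(α + ΣXᵢ, β + n).
Sum of counts S = 33 over n = 7 weeks.
Posterior: Gamma(α+S, β+n) = Gamma(3.86+33, 1.66+7) = Gamma(36.86, 8.66).
Var = α/β² = 36.86/8.66² = 0.4915.

0.4915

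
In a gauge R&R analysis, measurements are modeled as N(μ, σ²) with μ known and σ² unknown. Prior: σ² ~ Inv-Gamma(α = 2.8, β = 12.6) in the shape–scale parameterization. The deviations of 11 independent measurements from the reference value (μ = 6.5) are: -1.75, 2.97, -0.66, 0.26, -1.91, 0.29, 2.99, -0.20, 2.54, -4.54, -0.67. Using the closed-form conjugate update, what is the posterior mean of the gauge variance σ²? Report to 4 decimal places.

5.3295

With known mean μ and an Inverse-Gamma(α, β) prior on σ², the Normal likelihood is conjugate: posterior is Inv-Gamma(α + n/2, β + Σ(xᵢ−μ)²/2).
Σ(xᵢ−μ)² = (-1.75)² + (2.97)² + (-0.66)² + (0.26)² + (-1.91)² + (0.29)² + (2.99)² + (-0.20)² + (2.54)² + (-4.54)² + (-0.67)² = 52.6110.
Posterior: Inv-Gamma(2.8 + 11/2, 12.6 + 52.6110/2) = Inv-Gamma(8.30, 38.90550).
E[σ²|data] = β/(α−1) = 38.90550/7.30 = 5.3295.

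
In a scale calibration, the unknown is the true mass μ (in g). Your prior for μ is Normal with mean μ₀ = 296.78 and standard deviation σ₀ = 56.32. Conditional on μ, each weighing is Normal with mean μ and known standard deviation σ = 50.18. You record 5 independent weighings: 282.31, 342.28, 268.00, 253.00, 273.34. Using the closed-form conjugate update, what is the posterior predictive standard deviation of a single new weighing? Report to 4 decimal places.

54.3382

For Normal data with known variance σ², a Normal(μ₀, σ₀²) prior on μ is conjugate. Posterior precision = 1/σ₀² + n/σ²; posterior mean is the precision-weighted average of μ₀ and x̄.
σ₀² = 56.32² = 3171.9424, σ² = 50.18² = 2518.0324; σ² + n·σ₀² = 2518.0324 + 5·3171.9424 = 18377.7444.
Posterior precision = 1/σ₀² + n/σ² = 1/3171.9424 + 5/2518.0324 = (σ² + n·σ₀²)/(σ₀²σ²) = 18377.7444/(3171.9424·2518.0324); posterior variance σₙ² = σ₀²σ²/(σ² + n·σ₀²) = 3171.9424·2518.0324/18377.7444 = 434.604681.
Predictive variance for one new observation = σₙ² + σ² = 3171.9424·2518.0324/18377.7444 + 2518.0324 = σ²·(σ₀² + 18377.7444)/18377.7444 = 2518.0324·21549.6868/18377.7444 = 2952.637081; SD = √(2518.0324·21549.6868/18377.7444) = 54.3382.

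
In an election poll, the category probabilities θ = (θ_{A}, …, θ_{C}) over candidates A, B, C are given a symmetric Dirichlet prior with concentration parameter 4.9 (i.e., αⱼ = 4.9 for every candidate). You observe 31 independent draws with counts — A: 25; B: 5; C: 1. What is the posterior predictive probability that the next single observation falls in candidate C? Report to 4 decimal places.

The Dirichlet prior is conjugate to the Multinomial likelihood: each posterior αⱼ = prior αⱼ + observed count nⱼ.
Posterior concentration: (29.9, 9.9, 5.9), total = 45.7.
P(next = C | data) = α_{C}/Σα = 0.1291.

0.1291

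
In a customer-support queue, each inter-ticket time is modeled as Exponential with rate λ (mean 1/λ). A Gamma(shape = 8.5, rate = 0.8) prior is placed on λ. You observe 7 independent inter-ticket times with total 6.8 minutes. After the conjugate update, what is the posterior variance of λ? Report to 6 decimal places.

With a Gamma(shape α, rate β) prior on the exponential rate λ, the posterior after n observations with total T = Σxᵢ is Gamma(α+n, β+T).
Posterior: Gamma(8.5+7, 0.8+6.8) = Gamma(15.5, 7.6).
Var = α/β² = 0.268352.

0.268352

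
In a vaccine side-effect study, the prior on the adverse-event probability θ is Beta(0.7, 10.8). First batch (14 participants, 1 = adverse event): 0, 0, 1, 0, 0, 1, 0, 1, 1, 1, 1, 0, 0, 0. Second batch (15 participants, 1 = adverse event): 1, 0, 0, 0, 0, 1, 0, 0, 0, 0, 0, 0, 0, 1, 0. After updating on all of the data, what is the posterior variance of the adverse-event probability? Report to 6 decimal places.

0.004389

The Beta prior is conjugate to a Binomial/Bernoulli likelihood; the update adds successes to α and failures to β.
After batch 1: Beta(0.7+6, 10.8+8) = Beta(6.7, 18.8).
After batch 2: Beta(6.7+3, 18.8+12) = Beta(9.7, 30.8).
Var = αβ/((α+β)²(α+β+1)) = 9.7·30.8/(40.5²·41.5) = 0.004389.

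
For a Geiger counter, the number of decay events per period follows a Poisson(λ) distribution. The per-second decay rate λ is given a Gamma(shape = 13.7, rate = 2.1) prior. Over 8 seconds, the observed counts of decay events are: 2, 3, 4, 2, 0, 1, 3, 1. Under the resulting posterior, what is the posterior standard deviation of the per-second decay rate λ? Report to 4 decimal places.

With a Gamma(shape α, rate β) prior, the Poisson likelihood is conjugate: the posterior is Gamma(α + ΣXᵢ, β + n).
Sum of counts S = 16 over n = 8 seconds.
Posterior: Gamma(α+S, β+n) = Gamma(13.7+16, 2.1+8) = Gamma(29.7, 10.1).
SD = √α/β = √29.7/10.1 = 0.5396.

0.5396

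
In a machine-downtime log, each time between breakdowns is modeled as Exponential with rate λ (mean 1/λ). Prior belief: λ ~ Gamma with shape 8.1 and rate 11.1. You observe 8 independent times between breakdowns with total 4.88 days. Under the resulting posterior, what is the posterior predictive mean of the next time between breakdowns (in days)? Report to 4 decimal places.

With a Gamma(shape α, rate β) prior on the exponential rate λ, the posterior after n observations with total T = Σxᵢ is Gamma(α+n, β+T).
Posterior: Gamma(8.1+8, 11.1+4.88) = Gamma(16.1, 15.98).
The predictive distribution for the next observation is Lomax; its mean is β/(α−1) = 15.98/15.1 = 1.0583.

1.0583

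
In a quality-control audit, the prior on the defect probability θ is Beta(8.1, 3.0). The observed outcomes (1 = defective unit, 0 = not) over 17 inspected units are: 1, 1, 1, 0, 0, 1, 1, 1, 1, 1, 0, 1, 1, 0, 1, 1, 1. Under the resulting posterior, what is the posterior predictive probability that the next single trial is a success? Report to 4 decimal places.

0.7509

The Beta prior is conjugate to a Binomial/Bernoulli likelihood; the update adds successes to α and failures to β.
Posterior: Beta(α+k, β+n−k) = Beta(8.1+13, 3.0+4) = Beta(21.1, 7.0).
For a single future Bernoulli trial, P(success | data) = α/(α+β) = 0.7509.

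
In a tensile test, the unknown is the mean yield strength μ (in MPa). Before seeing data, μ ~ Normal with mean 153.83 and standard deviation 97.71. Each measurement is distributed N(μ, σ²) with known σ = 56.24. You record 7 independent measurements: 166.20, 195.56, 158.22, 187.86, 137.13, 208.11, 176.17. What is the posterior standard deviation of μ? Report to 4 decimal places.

20.7709

For Normal data with known variance σ², a Normal(μ₀, σ₀²) prior on μ is conjugate. Posterior precision = 1/σ₀² + n/σ²; posterior mean is the precision-weighted average of μ₀ and x̄.
σ₀² = 97.71² = 9547.2441, σ² = 56.24² = 3162.9376; σ² + n·σ₀² = 3162.9376 + 7·9547.2441 = 69993.6463.
Posterior precision = 1/σ₀² + n/σ² = 1/9547.2441 + 7/3162.9376 = (σ² + n·σ₀²)/(σ₀²σ²) = 69993.6463/(9547.2441·3162.9376); posterior variance σₙ² = σ₀²σ²/(σ² + n·σ₀²) = 9547.2441·3162.9376/69993.6463 = 431.429693.
Posterior SD = √σₙ² = √(9547.2441·3162.9376/69993.6463) = 20.7709.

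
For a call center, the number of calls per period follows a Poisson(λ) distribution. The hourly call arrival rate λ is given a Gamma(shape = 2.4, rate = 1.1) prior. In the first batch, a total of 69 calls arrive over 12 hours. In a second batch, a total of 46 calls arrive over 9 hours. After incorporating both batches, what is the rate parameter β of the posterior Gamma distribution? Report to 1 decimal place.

22.1

With a Gamma(shape α, rate β) prior, the Poisson likelihood is conjugate: the posterior is Gamma(α + ΣXᵢ, β + n).
After batch 1: Gamma(α+S, β+n) = Gamma(2.4+69, 1.1+12) = Gamma(71.4, 13.1).
After batch 2: Gamma(α+S, β+n) = Gamma(71.4+46, 13.1+9) = Gamma(117.4, 22.1).
Posterior β = 22.1.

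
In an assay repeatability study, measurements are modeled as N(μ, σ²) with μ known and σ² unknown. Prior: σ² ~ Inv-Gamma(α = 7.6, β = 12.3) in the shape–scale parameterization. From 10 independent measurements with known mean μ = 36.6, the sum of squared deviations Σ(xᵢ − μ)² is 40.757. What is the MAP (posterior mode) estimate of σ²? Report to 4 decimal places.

2.4028

With known mean μ and an Inverse-Gamma(α, β) prior on σ², the Normal likelihood is conjugate: posterior is Inv-Gamma(α + n/2, β + Σ(xᵢ−μ)²/2).
Posterior: Inv-Gamma(7.6 + 10/2, 12.3 + 40.757/2) = Inv-Gamma(12.60, 32.6785).
Mode = β/(α+1) = 32.6785/13.60 = 2.4028.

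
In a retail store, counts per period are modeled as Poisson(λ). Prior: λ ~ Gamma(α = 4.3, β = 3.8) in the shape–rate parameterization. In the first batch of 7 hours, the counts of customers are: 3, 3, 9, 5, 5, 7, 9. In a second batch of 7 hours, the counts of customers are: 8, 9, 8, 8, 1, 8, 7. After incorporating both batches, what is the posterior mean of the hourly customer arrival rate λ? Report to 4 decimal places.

5.2978

With a Gamma(shape α, rate β) prior, the Poisson likelihood is conjugate: the posterior is Gamma(α + ΣXᵢ, β + n).
Batch 1: sum of counts S = 41 over n = 7 hours.
After batch 1: Gamma(α+S, β+n) = Gamma(4.3+41, 3.8+7) = Gamma(45.3, 10.8).
Batch 2: sum of counts S = 49 over n = 7 hours.
After batch 2: Gamma(α+S, β+n) = Gamma(45.3+49, 10.8+7) = Gamma(94.3, 17.8).
Posterior mean = α/β = 94.3/17.8 = 5.2978.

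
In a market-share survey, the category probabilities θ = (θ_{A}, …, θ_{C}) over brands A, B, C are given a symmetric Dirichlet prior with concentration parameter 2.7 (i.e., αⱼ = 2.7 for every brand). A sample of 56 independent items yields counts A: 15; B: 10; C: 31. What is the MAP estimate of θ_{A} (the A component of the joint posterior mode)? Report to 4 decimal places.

0.2733

The Dirichlet prior is conjugate to the Multinomial likelihood: each posterior αⱼ = prior αⱼ + observed count nⱼ.
Posterior concentration: (17.7, 12.7, 33.7), total = 64.1.
Joint mode component: (α_{A}−1)/(Σα−K) = 16.7/61.1 = 0.2733.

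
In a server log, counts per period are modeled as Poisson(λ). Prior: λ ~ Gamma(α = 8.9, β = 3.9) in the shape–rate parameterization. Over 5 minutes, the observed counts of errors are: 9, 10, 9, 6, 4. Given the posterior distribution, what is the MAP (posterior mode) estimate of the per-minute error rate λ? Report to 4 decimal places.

5.1573

With a Gamma(shape α, rate β) prior, the Poisson likelihood is conjugate: the posterior is Gamma(α + ΣXᵢ, β + n).
Sum of counts S = 38 over n = 5 minutes.
Posterior: Gamma(α+S, β+n) = Gamma(8.9+38, 3.9+5) = Gamma(46.9, 8.9).
Mode of Gamma(α,β) for α≥1 is (α−1)/β = 45.9/8.9 = 5.1573.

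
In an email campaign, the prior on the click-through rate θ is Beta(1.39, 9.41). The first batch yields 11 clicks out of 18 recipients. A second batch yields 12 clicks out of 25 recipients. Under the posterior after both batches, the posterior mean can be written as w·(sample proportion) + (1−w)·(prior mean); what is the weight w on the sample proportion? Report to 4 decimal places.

0.7993

The Beta prior is conjugate to a Binomial/Bernoulli likelihood; the update adds successes to α and failures to β.
Total number of recipients: n = 18 + 25 = 43.
Posterior mean = (α₀+k)/(α₀+β₀+n) = [n/(α₀+β₀+n)]·(k/n) + [(α₀+β₀)/(α₀+β₀+n)]·α₀/(α₀+β₀), so only n and the prior enter the weight.
The weight on the data is w = n/(α₀+β₀+n) = 43/(1.39+9.41+43) = 43/53.80 = 0.7993.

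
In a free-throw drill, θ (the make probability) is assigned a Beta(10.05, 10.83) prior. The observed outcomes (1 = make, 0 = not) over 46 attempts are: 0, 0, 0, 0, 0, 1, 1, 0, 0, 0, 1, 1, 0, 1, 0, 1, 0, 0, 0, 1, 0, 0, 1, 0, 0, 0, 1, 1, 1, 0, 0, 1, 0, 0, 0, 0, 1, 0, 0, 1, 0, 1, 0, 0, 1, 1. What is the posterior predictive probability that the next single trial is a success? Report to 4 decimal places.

The Beta prior is conjugate to a Binomial/Bernoulli likelihood; the update adds successes to α and failures to β.
Posterior: Beta(α+k, β+n−k) = Beta(10.05+17, 10.83+29) = Beta(27.05, 39.83).
For a single future Bernoulli trial, P(success | data) = α/(α+β) = 0.4045.

0.4045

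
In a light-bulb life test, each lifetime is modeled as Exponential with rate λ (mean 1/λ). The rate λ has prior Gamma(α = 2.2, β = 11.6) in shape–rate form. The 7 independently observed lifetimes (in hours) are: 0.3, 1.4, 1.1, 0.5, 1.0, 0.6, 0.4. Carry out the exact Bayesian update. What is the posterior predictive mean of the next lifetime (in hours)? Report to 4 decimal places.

With a Gamma(shape α, rate β) prior on the exponential rate λ, the posterior after n observations with total T = Σxᵢ is Gamma(α+n, β+T).
Sum of observations T = 5.3 hours; n = 7.
Posterior: Gamma(2.2+7, 11.6+5.3) = Gamma(9.2, 16.9).
The predictive distribution for the next observation is Lomax; its mean is β/(α−1) = 16.9/8.2 = 2.0610.

2.0610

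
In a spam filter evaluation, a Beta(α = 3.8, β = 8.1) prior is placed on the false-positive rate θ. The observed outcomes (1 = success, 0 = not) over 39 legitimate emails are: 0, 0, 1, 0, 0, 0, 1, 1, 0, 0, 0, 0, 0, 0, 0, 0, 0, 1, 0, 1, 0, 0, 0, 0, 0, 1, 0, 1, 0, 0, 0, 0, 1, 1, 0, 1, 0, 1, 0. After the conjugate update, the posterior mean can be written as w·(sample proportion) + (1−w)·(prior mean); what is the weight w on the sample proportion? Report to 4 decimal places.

The Beta prior is conjugate to a Binomial/Bernoulli likelihood; the update adds successes to α and failures to β.
Posterior mean = (α₀+k)/(α₀+β₀+n) = [n/(α₀+β₀+n)]·(k/n) + [(α₀+β₀)/(α₀+β₀+n)]·α₀/(α₀+β₀), so only n and the prior enter the weight.
The weight on the data is w = n/(α₀+β₀+n) = 39/(3.8+8.1+39) = 39/50.9 = 0.7662.

0.7662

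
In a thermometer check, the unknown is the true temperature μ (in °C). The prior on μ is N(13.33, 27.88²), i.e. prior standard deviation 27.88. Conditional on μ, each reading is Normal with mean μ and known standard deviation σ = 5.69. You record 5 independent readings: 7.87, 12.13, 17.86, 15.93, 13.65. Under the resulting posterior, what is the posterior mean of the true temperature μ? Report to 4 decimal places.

13.4867

For Normal data with known variance σ², a Normal(μ₀, σ₀²) prior on μ is conjugate. Posterior precision = 1/σ₀² + n/σ²; posterior mean is the precision-weighted average of μ₀ and x̄.
Σxᵢ = 7.87 + 12.13 + 17.86 + 15.93 + 13.65 = 67.44, so n·x̄ = 67.44.
σ₀² = 27.88² = 777.2944, σ² = 5.69² = 32.3761; σ² + n·σ₀² = 32.3761 + 5·777.2944 = 3918.8481.
Posterior mean = (μ₀/σ₀² + n·x̄/σ²)/(1/σ₀² + n/σ²) = (σ²·μ₀ + σ₀²·n·x̄)/(σ² + n·σ₀²) = (32.3761·13.33 + 777.2944·67.44)/3918.8481 = 52852.307749/3918.8481 = 13.4867.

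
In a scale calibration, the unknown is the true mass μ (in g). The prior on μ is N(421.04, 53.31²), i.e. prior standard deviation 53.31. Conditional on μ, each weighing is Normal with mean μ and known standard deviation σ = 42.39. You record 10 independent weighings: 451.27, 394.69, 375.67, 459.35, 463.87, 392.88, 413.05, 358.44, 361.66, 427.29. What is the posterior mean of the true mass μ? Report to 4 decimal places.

For Normal data with known variance σ², a Normal(μ₀, σ₀²) prior on μ is conjugate. Posterior precision = 1/σ₀² + n/σ²; posterior mean is the precision-weighted average of μ₀ and x̄.
Σxᵢ = 451.27 + 394.69 + 375.67 + 459.35 + 463.87 + 392.88 + 413.05 + 358.44 + 361.66 + 427.29 = 4098.17, so n·x̄ = 4098.17.
σ₀² = 53.31² = 2841.9561, σ² = 42.39² = 1796.9121; σ² + n·σ₀² = 1796.9121 + 10·2841.9561 = 30216.4731.
Posterior mean = (μ₀/σ₀² + n·x̄/σ²)/(1/σ₀² + n/σ²) = (σ²·μ₀ + σ₀²·n·x̄)/(σ² + n·σ₀²) = (1796.9121·421.04 + 2841.9561·4098.17)/30216.4731 = 12403391.100921/30216.4731 = 410.4844.

410.4844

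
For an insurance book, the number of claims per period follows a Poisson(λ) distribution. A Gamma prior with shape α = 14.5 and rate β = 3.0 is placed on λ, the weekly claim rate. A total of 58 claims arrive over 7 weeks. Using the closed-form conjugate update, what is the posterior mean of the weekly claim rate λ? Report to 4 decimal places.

With a Gamma(shape α, rate β) prior, the Poisson likelihood is conjugate: the posterior is Gamma(α + ΣXᵢ, β + n).
Posterior: Gamma(α+S, β+n) = Gamma(14.5+58, 3.0+7) = Gamma(72.5, 10.0).
Posterior mean = α/β = 72.5/10.0 = 7.2500.

7.2500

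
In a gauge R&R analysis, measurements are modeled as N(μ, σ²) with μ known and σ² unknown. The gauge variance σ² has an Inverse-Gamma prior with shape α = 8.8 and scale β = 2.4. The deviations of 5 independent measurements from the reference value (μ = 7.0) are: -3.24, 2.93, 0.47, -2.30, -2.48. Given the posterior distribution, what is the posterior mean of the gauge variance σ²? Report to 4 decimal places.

With known mean μ and an Inverse-Gamma(α, β) prior on σ², the Normal likelihood is conjugate: posterior is Inv-Gamma(α + n/2, β + Σ(xᵢ−μ)²/2).
Σ(xᵢ−μ)² = (-3.24)² + (2.93)² + (0.47)² + (-2.30)² + (-2.48)² = 30.7438.
Posterior: Inv-Gamma(8.8 + 5/2, 2.4 + 30.7438/2) = Inv-Gamma(11.30, 17.77190).
E[σ²|data] = β/(α−1) = 17.77190/10.30 = 1.7254.

1.7254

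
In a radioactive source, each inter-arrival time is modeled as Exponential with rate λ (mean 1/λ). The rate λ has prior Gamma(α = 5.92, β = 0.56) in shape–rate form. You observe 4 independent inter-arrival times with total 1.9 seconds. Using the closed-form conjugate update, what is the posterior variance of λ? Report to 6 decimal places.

1.639236

With a Gamma(shape α, rate β) prior on the exponential rate λ, the posterior after n observations with total T = Σxᵢ is Gamma(α+n, β+T).
Posterior: Gamma(5.92+4, 0.56+1.9) = Gamma(9.92, 2.46).
Var = α/β² = 1.639236.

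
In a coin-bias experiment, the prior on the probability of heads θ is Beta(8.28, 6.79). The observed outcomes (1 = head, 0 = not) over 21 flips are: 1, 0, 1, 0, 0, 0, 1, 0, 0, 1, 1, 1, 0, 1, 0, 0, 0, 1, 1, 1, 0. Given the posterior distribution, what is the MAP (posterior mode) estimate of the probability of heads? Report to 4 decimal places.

The Beta prior is conjugate to a Binomial/Bernoulli likelihood; the update adds successes to α and failures to β.
Posterior: Beta(α+k, β+n−k) = Beta(8.28+10, 6.79+11) = Beta(18.28, 17.79).
Mode of Beta(a,b) for a,b>1 is (a−1)/(a+b−2) = 17.28/34.07 = 0.5072.

0.5072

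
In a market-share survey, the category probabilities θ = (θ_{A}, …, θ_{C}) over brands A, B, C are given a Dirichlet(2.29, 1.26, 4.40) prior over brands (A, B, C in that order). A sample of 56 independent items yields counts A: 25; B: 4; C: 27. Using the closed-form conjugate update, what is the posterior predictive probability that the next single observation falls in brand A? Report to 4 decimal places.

0.4267

The Dirichlet prior is conjugate to the Multinomial likelihood: each posterior αⱼ = prior αⱼ + observed count nⱼ.
Posterior concentration: (27.29, 5.26, 31.40), total = 63.95.
P(next = A | data) = α_{A}/Σα = 0.4267.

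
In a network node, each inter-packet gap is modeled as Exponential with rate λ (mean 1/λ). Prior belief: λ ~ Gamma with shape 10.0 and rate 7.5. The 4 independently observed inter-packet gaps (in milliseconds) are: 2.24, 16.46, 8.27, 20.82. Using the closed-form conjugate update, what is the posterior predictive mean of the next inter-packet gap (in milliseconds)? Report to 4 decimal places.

4.2531

With a Gamma(shape α, rate β) prior on the exponential rate λ, the posterior after n observations with total T = Σxᵢ is Gamma(α+n, β+T).
Sum of observations T = 47.79 milliseconds; n = 4.
Posterior: Gamma(10.0+4, 7.5+47.79) = Gamma(14.0, 55.29).
The predictive distribution for the next observation is Lomax; its mean is β/(α−1) = 55.29/13.0 = 4.2531.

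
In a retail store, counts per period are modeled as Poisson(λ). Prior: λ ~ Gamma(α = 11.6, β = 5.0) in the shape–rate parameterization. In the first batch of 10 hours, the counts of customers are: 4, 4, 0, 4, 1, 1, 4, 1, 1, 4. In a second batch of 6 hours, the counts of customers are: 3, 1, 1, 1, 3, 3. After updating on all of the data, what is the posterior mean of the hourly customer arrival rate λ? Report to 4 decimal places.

2.2667

With a Gamma(shape α, rate β) prior, the Poisson likelihood is conjugate: the posterior is Gamma(α + ΣXᵢ, β + n).
Batch 1: sum of counts S = 24 over n = 10 hours.
After batch 1: Gamma(α+S, β+n) = Gamma(11.6+24, 5.0+10) = Gamma(35.6, 15.0).
Batch 2: sum of counts S = 12 over n = 6 hours.
After batch 2: Gamma(α+S, β+n) = Gamma(35.6+12, 15.0+6) = Gamma(47.6, 21.0).
Posterior mean = α/β = 47.6/21.0 = 2.2667.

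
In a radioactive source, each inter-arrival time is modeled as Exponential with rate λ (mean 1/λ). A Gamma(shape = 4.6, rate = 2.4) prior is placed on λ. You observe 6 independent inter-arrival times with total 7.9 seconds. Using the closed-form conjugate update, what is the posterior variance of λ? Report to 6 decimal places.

With a Gamma(shape α, rate β) prior on the exponential rate λ, the posterior after n observations with total T = Σxᵢ is Gamma(α+n, β+T).
Posterior: Gamma(4.6+6, 2.4+7.9) = Gamma(10.6, 10.3).
Var = α/β² = 0.099915.

0.099915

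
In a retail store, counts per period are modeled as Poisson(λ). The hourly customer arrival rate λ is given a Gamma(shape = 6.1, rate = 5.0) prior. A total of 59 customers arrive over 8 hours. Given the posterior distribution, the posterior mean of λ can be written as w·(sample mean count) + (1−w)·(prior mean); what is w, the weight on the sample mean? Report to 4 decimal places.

With a Gamma(shape α, rate β) prior, the Poisson likelihood is conjugate: the posterior is Gamma(α + ΣXᵢ, β + n).
Posterior mean = (α₀+S)/(β₀+n) = [n/(β₀+n)]·(S/n) + [β₀/(β₀+n)]·(α₀/β₀), so only n and β₀ enter the weight.
Weight on data w = n/(β₀+n) = 8/(5.0+8) = 8/13.0 = 0.6154.

0.6154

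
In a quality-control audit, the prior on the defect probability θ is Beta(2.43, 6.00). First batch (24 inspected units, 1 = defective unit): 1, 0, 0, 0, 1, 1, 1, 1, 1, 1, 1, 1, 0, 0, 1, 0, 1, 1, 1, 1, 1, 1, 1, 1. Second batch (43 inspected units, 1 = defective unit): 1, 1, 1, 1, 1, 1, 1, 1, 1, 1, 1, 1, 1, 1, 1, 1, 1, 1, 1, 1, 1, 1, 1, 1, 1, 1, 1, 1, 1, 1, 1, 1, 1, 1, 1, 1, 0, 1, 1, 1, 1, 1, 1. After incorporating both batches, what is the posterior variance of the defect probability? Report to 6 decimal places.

The Beta prior is conjugate to a Binomial/Bernoulli likelihood; the update adds successes to α and failures to β.
After batch 1: Beta(2.43+18, 6.00+6) = Beta(20.43, 12.00).
After batch 2: Beta(20.43+42, 12.00+1) = Beta(62.43, 13.00).
Var = αβ/((α+β)²(α+β+1)) = 62.43·13.00/(75.43²·76.43) = 0.001866.

0.001866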